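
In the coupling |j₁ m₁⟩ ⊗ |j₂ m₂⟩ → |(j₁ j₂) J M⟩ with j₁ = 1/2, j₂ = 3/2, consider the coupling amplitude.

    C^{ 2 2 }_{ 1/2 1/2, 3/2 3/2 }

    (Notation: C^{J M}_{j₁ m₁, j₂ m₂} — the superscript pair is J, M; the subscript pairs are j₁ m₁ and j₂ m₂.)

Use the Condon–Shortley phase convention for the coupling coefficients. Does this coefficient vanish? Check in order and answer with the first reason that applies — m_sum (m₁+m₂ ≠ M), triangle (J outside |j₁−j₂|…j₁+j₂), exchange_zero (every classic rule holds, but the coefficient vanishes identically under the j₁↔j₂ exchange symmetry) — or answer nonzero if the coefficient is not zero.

m-sum: m₁+m₂ = 1/2+3/2 = 2, M = 2  ✓
triangle: |j₁−j₂| = 1 ≤ J = 2 ≤ j₁+j₂ = 2  ✓
exchange: j₁≠j₂ or m₁≠m₂ — the exchange symmetry imposes no constraint here
value check: CG = +1 = +1.000000 ≠ 0

nonzero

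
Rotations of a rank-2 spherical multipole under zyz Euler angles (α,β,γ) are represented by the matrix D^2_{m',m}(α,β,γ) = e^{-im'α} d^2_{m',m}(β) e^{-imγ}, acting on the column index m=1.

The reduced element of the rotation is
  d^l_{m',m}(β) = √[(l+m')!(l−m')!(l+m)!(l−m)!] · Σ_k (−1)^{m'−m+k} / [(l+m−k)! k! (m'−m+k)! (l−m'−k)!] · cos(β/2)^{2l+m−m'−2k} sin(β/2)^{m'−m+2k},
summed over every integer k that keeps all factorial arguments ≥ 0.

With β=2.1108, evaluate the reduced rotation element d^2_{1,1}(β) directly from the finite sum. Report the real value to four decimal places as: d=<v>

d^2_{1,1}(β=2.1108) via the finite sum:
With c≡cos(β/2)=0.492880 and s≡sin(β/2)=0.870097, N=[6·1·6·1]^{1/2}=6.000000
Admissible k: 0..1 (factorial args all ≥0)
  k=0: (−1)^0·6.0000/(6)·0.4929^4·0.8701^0 = +0.059015
  k=1: (−1)^1·6.0000/(2)·0.4929^2·0.8701^2 = -0.551746
d^2_{1,1}(2.1108) = +0.059015 -0.551746 = -0.492731

d=-0.4927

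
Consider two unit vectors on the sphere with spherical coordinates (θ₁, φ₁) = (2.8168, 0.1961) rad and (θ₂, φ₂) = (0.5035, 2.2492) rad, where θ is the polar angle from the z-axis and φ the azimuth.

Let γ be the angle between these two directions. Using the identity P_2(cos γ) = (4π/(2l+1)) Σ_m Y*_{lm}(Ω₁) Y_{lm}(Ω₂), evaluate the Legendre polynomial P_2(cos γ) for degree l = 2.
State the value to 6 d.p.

0.719105

Summing Y*_{l m}(θ₁,φ₁)·Y_{l m}(θ₂,φ₂) over m ∈ [−2, 2]; prefactor 4π/(2·2+1) = 2.513274:
  m=-2: Y*=(0.036349, 0.015035)  Y=(-0.019096, 0.087874)  product (-0.002015, 0.002907)
  m=-1: Y*=(-0.229162, -0.045524)  Y=(-0.204890, -0.254198)  product (0.035381, 0.067580)
  m=+0: Y*=(0.534432, -0.000000)  Y=(0.410513, 0.000000)  product (0.219391, 0.000000)
  m=+1: Y*=(0.229162, -0.045524)  Y=(0.204890, -0.254198)  product (0.035381, -0.067580)
  m=+2: Y*=(0.036349, -0.015035)  Y=(-0.019096, -0.087874)  product (-0.002015, -0.002907)
Accumulated sum (0.286123, -0.000000); after 4π/(2l+1) scaling, (0.719105, -0.000000) ⇒ P_2 = 0.719105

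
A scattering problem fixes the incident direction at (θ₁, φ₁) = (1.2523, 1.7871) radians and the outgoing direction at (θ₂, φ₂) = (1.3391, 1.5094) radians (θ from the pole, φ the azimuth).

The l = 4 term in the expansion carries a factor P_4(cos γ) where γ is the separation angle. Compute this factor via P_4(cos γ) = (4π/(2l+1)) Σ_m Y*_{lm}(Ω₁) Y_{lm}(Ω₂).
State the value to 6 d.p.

0.641720

Expand P_4 via completeness: Σ_{m} conj(Y_{4,m}) at Ω₁ times Y_{4,m} at Ω₂ —
  m=-4: (+0.233453+0.274046i) × (+0.385179+0.096543i) = +0.063464+0.128095i  (running Σ = +0.063464+0.128095i)
  m=-3: (+0.202891-0.267494i) × (-0.048533+0.260507i) = +0.059837+0.065837i  (running Σ = +0.123301+0.193932i)
  m=-2: (+0.085905+0.039669i) × (+0.198415+0.024487i) = +0.016074+0.009975i  (running Σ = +0.139375+0.203906i)
  m=-1: (+0.069860-0.317920i) × (-0.017068+0.277645i) = +0.087076+0.024823i  (running Σ = +0.226451+0.228729i)
  m=0: (+0.041769-0.000000i) × (+0.160311+0.000000i) = +0.006696+0.000000i  (running Σ = +0.233147+0.228729i)
  m=1: (-0.069860-0.317920i) × (+0.017068+0.277645i) = +0.087076-0.024823i  (running Σ = +0.320224+0.203906i)
  m=2: (+0.085905-0.039669i) × (+0.198415-0.024487i) = +0.016074-0.009975i  (running Σ = +0.336297+0.193932i)
  m=3: (-0.202891-0.267494i) × (+0.048533+0.260507i) = +0.059837-0.065837i  (running Σ = +0.396134+0.128095i)
  m=4: (+0.233453-0.274046i) × (+0.385179-0.096543i) = +0.063464-0.128095i  (running Σ = +0.459598+0.000000i)
Accumulated sum +0.459598+0.000000i; after 4π/(2l+1) scaling, +0.641720+0.000000i ⇒ P_4 = 0.641720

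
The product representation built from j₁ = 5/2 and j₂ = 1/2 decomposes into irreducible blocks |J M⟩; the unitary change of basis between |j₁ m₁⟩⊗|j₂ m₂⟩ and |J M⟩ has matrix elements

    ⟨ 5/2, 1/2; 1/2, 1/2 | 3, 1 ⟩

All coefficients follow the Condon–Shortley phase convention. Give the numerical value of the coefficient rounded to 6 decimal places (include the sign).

j₁+j₂−J=0  J+j₁−j₂=5  J−j₁+j₂=1  j₁+j₂+J+1=7
(j₁±m₁, j₂±m₂, J±M) = (3,2,1,0,4,2)
P² = 96
sum k=0..0:
  [0] +1/12 = 1/12
S = 1/12
C² = P²·S² = 2/3 ; C = +0.816497

+0.816497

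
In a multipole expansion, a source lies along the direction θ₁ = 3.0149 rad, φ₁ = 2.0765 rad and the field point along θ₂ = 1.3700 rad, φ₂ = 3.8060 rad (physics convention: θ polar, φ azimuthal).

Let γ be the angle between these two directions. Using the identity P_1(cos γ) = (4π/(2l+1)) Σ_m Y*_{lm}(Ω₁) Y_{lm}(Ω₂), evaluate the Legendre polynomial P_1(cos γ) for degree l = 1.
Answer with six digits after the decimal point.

-0.217419

Term-by-term m-sum for l=1 (normalisation 4π/3 = 4.188790):
  m=-1: Y*=-0.02115 + 0.03819j  Y=-0.26654 + 0.20875j  product -0.00234 - 0.01459j
  m=+0: Y*=-0.48469 + 0.00000j  Y=0.09745 + 0.00000j  product -0.04723 + 0.00000j
  m=+1: Y*=0.02115 + 0.03819j  Y=0.26654 + 0.20875j  product -0.00234 + 0.01459j
Σ over m = -0.05190 + 0.00000j; ×(4π/3) → -0.21742 + 0.00000j. Real part: -0.217419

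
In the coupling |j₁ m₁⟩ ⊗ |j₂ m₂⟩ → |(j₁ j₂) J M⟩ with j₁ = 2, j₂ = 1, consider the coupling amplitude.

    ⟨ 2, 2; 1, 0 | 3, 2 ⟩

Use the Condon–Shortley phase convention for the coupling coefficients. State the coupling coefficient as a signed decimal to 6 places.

+√(1/3) ≈ +0.577350

triangle: 0!×4!×2!/7! = 48/5040
(j±m)!: 4!×0!×1!×1!×5!×1! = 2880
prefactor² = (2J+1)×Δ×N² = 192
  k=0: +1/(0!×0!×0!×1!×4!×1!) = 1/24
Σ = 1/24  ⇒  CG² = 192×(1/24)² = 1/3
CG = +√(1/3) = +0.577350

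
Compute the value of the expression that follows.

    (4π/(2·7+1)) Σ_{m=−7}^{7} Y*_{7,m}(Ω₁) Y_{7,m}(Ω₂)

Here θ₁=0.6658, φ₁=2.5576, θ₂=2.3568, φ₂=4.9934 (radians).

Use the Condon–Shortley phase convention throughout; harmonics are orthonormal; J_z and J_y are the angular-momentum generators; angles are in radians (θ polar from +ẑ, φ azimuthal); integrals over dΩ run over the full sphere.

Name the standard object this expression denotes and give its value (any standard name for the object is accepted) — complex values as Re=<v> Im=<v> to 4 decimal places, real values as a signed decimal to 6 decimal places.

Legendre polynomial (addition theorem), +0.396820

This sum is the spherical-harmonic addition theorem: it equals the Legendre polynomial P_l(cos γ) of the angle γ between the two directions.
Summing Y*_{l m}(θ₁,φ₁)·Y_{l m}(θ₂,φ₂) over m ∈ [−7, 7]; prefactor 4π/(2·7+1) = 0.837758:
  [-7]  conj(Y_{7,-7})(Ω₁) = (0.010030, -0.013918) ; Y_{7,-7}(Ω₂) = (-0.040600, 0.016988) ; Δ = (-0.000171, 0.000735)
  [-6]  conj(Y_{7,-6})(Ω₁) = (-0.076416, 0.028969) ; Y_{7,-6}(Ω₂) = (-0.018963, -0.163778) ; Δ = (0.006194, 0.011966)
  [-5]  conj(Y_{7,-5})(Ω₁) = (0.226593, 0.051058) ; Y_{7,-5}(Ω₂) = (0.351303, 0.058765) ; Δ = (0.076602, 0.031253)
  [-4]  conj(Y_{7,-4})(Ω₁) = (-0.293290, -0.305400) ; Y_{7,-4}(Ω₂) = (-0.196252, 0.409664) ; Δ = (0.182670, -0.060215)
  [-3]  conj(Y_{7,-3})(Ω₁) = (0.079297, 0.432865) ; Y_{7,-3}(Ω₂) = (-0.168988, -0.150551) ; Δ = (0.051768, -0.085087)
  [-2]  conj(Y_{7,-2})(Ω₁) = (0.030658, -0.071949) ; Y_{7,-2}(Ω₂) = (-0.197875, 0.124616) ; Δ = (0.002899, 0.018057)
  [-1]  conj(Y_{7,-1})(Ω₁) = (0.308058, -0.203593) ; Y_{7,-1}(Ω₂) = (-0.095740, -0.331682) ; Δ = (-0.097022, -0.082686)
  [+0]  conj(Y_{7,0})(Ω₁) = (-0.202445, -0.000000) ; Y_{7,0}(Ω₂) = (-0.137255, 0.000000) ; Δ = (0.027787, 0.000000)
  [+1]  conj(Y_{7,1})(Ω₁) = (-0.308058, -0.203593) ; Y_{7,1}(Ω₂) = (0.095740, -0.331682) ; Δ = (-0.097022, 0.082686)
  [+2]  conj(Y_{7,2})(Ω₁) = (0.030658, 0.071949) ; Y_{7,2}(Ω₂) = (-0.197875, -0.124616) ; Δ = (0.002899, -0.018057)
  [+3]  conj(Y_{7,3})(Ω₁) = (-0.079297, 0.432865) ; Y_{7,3}(Ω₂) = (0.168988, -0.150551) ; Δ = (0.051768, 0.085087)
  [+4]  conj(Y_{7,4})(Ω₁) = (-0.293290, 0.305400) ; Y_{7,4}(Ω₂) = (-0.196252, -0.409664) ; Δ = (0.182670, 0.060215)
  [+5]  conj(Y_{7,5})(Ω₁) = (-0.226593, 0.051058) ; Y_{7,5}(Ω₂) = (-0.351303, 0.058765) ; Δ = (0.076602, -0.031253)
  [+6]  conj(Y_{7,6})(Ω₁) = (-0.076416, -0.028969) ; Y_{7,6}(Ω₂) = (-0.018963, 0.163778) ; Δ = (0.006194, -0.011966)
  [+7]  conj(Y_{7,7})(Ω₁) = (-0.010030, -0.013918) ; Y_{7,7}(Ω₂) = (0.040600, 0.016988) ; Δ = (-0.000171, -0.000735)
Accumulated sum (0.473669, -0.000000); after 4π/(2l+1) scaling, (0.396820, -0.000000) ⇒ P_7 = 0.396820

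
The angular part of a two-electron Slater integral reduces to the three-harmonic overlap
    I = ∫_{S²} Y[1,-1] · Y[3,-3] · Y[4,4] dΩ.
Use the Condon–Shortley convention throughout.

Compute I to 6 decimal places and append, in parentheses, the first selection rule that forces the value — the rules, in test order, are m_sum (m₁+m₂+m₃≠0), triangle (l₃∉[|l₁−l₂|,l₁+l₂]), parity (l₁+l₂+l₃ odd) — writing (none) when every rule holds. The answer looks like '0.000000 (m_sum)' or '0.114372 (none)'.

0.325735 (none)

Rules hold: Σm=0, L=8 even, 2≤4≤4.
N = 3·7·9 = 189
Δ = 0!·2!·6!/9! = 1/252
Racah Σ t=0..0: t=0:+1/36 = 1/36
⇒ 3j(1 3 4; 0 0 0)² = 4/63, sgn +1
Racah Σ t=0..0: t=0:+1/1440 = 1/1440
⇒ 3j(1 3 4; -1 -3 4)² = 1/9, sgn +1
4πI² = N·(3j₀)²·(3jₘ)² = 4/3
I = +1·√(1.33333/4π) = 0.32573501
No selection rule forces the value: the integral is nonzero (none).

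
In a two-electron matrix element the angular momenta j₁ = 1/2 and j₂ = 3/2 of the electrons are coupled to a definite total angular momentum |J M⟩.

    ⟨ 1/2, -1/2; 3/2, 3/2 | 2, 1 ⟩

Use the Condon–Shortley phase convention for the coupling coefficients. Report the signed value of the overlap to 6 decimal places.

+√(1/4) = +0.500000

√[5·0!1!3!/5! · 0!1!3!0!3!1!] = √(9)
  +(−1)^0/∏(0,0,1,3,0,0)! = 1/6  (running 1/6)
⟨..|..⟩ = √(9)·(1/6) = +0.500000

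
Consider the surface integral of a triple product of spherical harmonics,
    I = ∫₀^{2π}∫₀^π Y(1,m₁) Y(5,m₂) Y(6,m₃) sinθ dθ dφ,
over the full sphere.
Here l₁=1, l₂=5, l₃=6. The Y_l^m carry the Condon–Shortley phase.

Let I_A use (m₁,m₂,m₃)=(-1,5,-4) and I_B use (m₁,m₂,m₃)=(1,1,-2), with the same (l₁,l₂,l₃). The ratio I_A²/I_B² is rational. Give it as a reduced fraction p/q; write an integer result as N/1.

l's match ⇒ only the (l;m) 3-j factors differ between A and B.
A: triangle coeff Δ(1,5,6) = 1/858; Σ_t [0,0]: t=0:+1/7257600 = 1/7257600; (3j)²=1/858 [(1 5 6; -1 5 -4)], sign=+1
B: triangle coeff Δ(1,5,6) = 1/858; Σ_t [0,0]: t=0:+1/34560 = 1/34560; (3j)²=14/429 [(1 5 6; 1 1 -2)], sign=+1
I_A²/I_B² = (1/858)/(14/429) = 1/28

1/28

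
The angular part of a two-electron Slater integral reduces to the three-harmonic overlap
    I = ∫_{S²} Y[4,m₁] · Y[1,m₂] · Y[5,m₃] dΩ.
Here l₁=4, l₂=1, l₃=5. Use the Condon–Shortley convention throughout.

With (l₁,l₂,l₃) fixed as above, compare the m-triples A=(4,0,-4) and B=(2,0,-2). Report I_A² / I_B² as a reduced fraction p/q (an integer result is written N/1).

Shared (l₁,l₂,l₃)=(4,1,5): N and (l;000)² cancel in I_A²/I_B².
A: Δ = 0!·8!·2!/11! = 1/495; Racah Σ t=0..0: t=0:+1/40320 = 1/40320; ⇒ 3j(4 1 5; 4 0 -4)² = 1/55, sgn -1
B: Δ = 0!·8!·2!/11! = 1/495; Racah Σ t=0..0: t=0:+1/1440 = 1/1440; ⇒ 3j(4 1 5; 2 0 -2)² = 7/165, sgn -1
I_A²/I_B² = (1/55)/(7/165) = 3/7

3/7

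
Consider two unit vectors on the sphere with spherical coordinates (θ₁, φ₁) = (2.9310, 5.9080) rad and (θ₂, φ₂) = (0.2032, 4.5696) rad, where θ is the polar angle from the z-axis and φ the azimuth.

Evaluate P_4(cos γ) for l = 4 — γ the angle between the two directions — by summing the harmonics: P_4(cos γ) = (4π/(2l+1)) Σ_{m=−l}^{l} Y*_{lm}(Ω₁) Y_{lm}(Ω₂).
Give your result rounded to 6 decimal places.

0.538972

Term-by-term m-sum for l=4 (normalisation 4π/9 = 1.396263):
  term(m=-4) = (0.000000, -0.000000)   from Y*(Ω₁)=(0.000059, -0.000843), Y(Ω₂)=(0.000617, 0.000397)
  term(m=-3) = (0.000072, 0.000086)   from Y*(Ω₁)=(-0.004815, 0.010091), Y(Ω₂)=(0.004185, -0.009165)
  term(m=-2) = (-0.005793, 0.002905)   from Y*(Ω₁)=(0.060882, -0.056759), Y(Ω₂)=(-0.074704, -0.021933)
  term(m=-1) = (-0.028581, -0.120764)   from Y*(Ω₁)=(-0.332404, 0.130914), Y(Ω₂)=(-0.049432, 0.343836)
  term(m=+0) = (0.454614, 0.000000)   from Y*(Ω₁)=(0.668452, -0.000000), Y(Ω₂)=(0.680100, 0.000000)
  term(m=+1) = (-0.028581, 0.120764)   from Y*(Ω₁)=(0.332404, 0.130914), Y(Ω₂)=(0.049432, 0.343836)
  term(m=+2) = (-0.005793, -0.002905)   from Y*(Ω₁)=(0.060882, 0.056759), Y(Ω₂)=(-0.074704, 0.021933)
  term(m=+3) = (0.000072, -0.000086)   from Y*(Ω₁)=(0.004815, 0.010091), Y(Ω₂)=(-0.004185, -0.009165)
  term(m=+4) = (0.000000, 0.000000)   from Y*(Ω₁)=(0.000059, 0.000843), Y(Ω₂)=(0.000617, -0.000397)
Σ over m = (0.386010, -0.000000); ×(4π/9) → (0.538972, -0.000000). Real part: 0.538972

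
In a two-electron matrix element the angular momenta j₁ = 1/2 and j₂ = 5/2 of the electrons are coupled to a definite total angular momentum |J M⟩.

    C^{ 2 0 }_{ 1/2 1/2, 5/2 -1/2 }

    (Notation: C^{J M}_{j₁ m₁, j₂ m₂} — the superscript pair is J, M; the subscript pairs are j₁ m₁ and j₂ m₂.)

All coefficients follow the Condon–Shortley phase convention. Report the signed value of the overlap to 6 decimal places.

√[5·1!0!4!/6! · 1!0!2!3!2!2!] = √(8)
  +(−1)^0/∏(0,1,0,2,0,2)! = 1/4  (running 1/4)
⟨..|..⟩ = √(8)·(1/4) = +0.707107

+√(1/2) = +0.707107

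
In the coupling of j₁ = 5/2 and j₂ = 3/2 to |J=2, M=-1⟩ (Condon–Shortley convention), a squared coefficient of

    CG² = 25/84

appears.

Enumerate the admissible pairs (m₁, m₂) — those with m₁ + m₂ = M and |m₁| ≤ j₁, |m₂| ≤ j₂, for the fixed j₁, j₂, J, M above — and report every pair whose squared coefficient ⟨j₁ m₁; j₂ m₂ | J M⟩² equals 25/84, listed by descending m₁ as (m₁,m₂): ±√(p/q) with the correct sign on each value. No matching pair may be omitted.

Admissible pairs with m₁+m₂ = M = -1: (-5/2,3/2), (-3/2,1/2), (-1/2,-1/2), (1/2,-3/2)
  (m₁,m₂)=(1/2,-3/2): CG² = 9/28, CG = +√(9/28)
  (m₁,m₂)=(-1/2,-1/2): CG² = 25/84, CG = −√(25/84)   ← matches the target
  (m₁,m₂)=(-3/2,1/2): CG² = 1/42, CG = +√(1/42)
  (m₁,m₂)=(-5/2,3/2): CG² = 5/14, CG = +√(5/14)
Pairs with CG² = 25/84: (-1/2,-1/2): −√(25/84)

(-1/2,-1/2): −√(25/84)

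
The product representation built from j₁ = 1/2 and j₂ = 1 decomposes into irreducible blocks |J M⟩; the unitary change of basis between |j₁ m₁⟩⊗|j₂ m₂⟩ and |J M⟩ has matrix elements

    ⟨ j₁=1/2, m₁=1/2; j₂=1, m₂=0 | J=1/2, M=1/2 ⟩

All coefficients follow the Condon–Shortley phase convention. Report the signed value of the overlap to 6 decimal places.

j₁+j₂−J=1  J+j₁−j₂=0  J−j₁+j₂=1  j₁+j₂+J+1=3
(j₁±m₁, j₂±m₂, J±M) = (1,0,1,1,1,0)
P² = 1/3
sum k=0..0:
  [0] +1/1 = 1
S = 1
C² = P²·S² = 1/3 ; C = +0.577350

+0.577350  (= +√(1/3))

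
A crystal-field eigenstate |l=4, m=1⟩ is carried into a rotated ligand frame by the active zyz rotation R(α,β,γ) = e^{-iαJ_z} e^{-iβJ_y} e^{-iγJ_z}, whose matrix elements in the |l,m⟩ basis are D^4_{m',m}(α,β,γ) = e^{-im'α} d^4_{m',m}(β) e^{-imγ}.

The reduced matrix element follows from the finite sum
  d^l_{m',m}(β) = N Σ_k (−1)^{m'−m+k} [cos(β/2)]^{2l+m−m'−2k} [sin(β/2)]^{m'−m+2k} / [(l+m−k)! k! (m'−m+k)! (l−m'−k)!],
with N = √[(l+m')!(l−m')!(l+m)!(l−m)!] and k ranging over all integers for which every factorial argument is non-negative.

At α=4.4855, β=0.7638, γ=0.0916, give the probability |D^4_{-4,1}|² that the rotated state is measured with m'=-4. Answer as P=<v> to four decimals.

First d^4_{-4,1}(β=0.7638), then the phase factors e^{-i(-4)α} and e^{-i(1)γ}:
With c≡cos(β/2)=0.927958 and s≡sin(β/2)=0.372684, N=[1·40320·120·6]^{1/2}=5387.986637
k∈{5} keeps every argument non-negative
  k=5: (−1)^0·5387.9866/(720)·0.9280^3·0.3727^5 = +0.042992
d^4_{-4,1}(0.7638) = +0.042992
|D^4_{-4,1}|² = |d^4_{-4,1}(β)|² = (+0.042992)² = 0.001848 (the z-rotation phases have unit modulus)

P=0.0018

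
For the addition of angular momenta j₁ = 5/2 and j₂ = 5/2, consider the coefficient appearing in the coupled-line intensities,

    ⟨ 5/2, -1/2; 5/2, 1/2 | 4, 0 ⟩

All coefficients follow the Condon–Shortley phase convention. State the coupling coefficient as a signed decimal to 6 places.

√[9·1!4!4!/10! · 2!3!3!2!4!4!] = √(20736/175)
  +(−1)^0/∏(0,1,3,3,1,1)! = 1/36  (running 1/36)
  +(−1)^1/∏(1,0,2,2,2,2)! = -1/16  (running -5/144)
⟨..|..⟩ = √(20736/175)·(-5/144) = -0.377964

-0.377964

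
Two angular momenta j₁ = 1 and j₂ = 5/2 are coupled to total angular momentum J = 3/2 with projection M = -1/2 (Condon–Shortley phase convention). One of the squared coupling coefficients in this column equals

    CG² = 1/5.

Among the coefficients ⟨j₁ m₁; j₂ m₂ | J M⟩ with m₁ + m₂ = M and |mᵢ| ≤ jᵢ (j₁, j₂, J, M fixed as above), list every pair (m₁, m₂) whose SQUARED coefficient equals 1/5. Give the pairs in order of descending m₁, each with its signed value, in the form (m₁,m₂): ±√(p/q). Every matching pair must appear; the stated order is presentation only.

Admissible pairs with m₁+m₂ = M = -1/2: (-1,1/2), (0,-1/2), (1,-3/2)
  (m₁,m₂)=(1,-3/2): CG² = 2/5, CG = +√(2/5)
  (m₁,m₂)=(0,-1/2): CG² = 2/5, CG = −√(2/5)
  (m₁,m₂)=(-1,1/2): CG² = 1/5, CG = +√(1/5)   ← matches the target
Pairs with CG² = 1/5: (-1,1/2): +√(1/5)

(-1,1/2): +√(1/5)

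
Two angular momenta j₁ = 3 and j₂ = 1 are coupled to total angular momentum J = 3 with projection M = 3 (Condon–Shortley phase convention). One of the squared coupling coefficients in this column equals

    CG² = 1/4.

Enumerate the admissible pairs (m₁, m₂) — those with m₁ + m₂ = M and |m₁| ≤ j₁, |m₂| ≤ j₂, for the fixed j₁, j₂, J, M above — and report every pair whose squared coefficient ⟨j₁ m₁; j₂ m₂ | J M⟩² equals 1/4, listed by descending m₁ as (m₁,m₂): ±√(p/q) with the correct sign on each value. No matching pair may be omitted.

(2,1): −√(1/4)

Admissible pairs with m₁+m₂ = M = 3: (2,1), (3,0)
  (m₁,m₂)=(3,0): CG² = 3/4, CG = +√(3/4)
  (m₁,m₂)=(2,1): CG² = 1/4, CG = −√(1/4)   ← matches the target
Pairs with CG² = 1/4: (2,1): −√(1/4)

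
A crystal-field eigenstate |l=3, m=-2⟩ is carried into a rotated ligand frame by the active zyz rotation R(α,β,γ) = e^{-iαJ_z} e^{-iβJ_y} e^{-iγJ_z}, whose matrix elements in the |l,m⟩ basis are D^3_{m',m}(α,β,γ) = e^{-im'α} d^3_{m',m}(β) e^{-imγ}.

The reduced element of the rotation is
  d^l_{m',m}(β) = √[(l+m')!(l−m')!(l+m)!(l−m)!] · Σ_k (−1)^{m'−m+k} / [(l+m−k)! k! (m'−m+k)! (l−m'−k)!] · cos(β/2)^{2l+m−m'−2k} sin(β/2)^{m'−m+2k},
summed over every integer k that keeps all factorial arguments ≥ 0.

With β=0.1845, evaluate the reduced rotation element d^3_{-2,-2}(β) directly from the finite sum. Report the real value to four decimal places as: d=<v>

d=0.9330

d^3_{-2,-2}(β=0.1845) via the finite sum:
c=cos(0.184500/2)=0.995748, s=sin(0.184500/2)=0.092119; N=√[1·120·1·120]=120.000000
k∈{0,1} keeps every argument non-negative
  k=0: (−1)^0·120.0000/(120)·0.9957^6·0.0921^0 = +0.974758
  k=1: (−1)^1·120.0000/(24)·0.9957^4·0.0921^2 = -0.041713
d^3_{-2,-2}(0.1845) = +0.974758 -0.041713 = +0.933045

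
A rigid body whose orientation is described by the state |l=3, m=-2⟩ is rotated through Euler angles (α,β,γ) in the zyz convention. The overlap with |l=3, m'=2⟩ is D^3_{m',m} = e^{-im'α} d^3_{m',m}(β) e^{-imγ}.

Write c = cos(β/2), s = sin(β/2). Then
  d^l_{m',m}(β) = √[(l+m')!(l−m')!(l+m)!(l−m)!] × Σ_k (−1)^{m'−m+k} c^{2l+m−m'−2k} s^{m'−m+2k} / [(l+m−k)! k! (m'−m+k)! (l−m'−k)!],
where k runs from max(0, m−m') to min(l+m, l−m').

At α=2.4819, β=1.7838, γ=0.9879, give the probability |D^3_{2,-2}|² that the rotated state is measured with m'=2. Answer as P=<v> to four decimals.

P=0.2511

D^3_{2,-2}(2.4819,1.7838,0.9879) = e^{-i·2·2.4819}·d^3_{2,-2}(1.7838)·e^{-i·-2·0.9879}. Compute d first:
Half-angle: c=0.627934, s=0.778266. N=√(120·1·1·120)=120.000000
k: max(0,(-2)−(2))=0 … min(3+(-2),3−(2))=1
  k=0: (−1)^4·120.0000/(24)·0.6279^2·0.7783^4 = +0.723288
  k=1: (−1)^5·120.0000/(120)·0.6279^0·0.7783^6 = -0.222213
d^3_{2,-2}(1.7838) = +0.723288 -0.222213 = +0.501075
|D^3_{2,-2}|² = |d^3_{2,-2}(β)|² = (+0.501075)² = 0.251077 (the z-rotation phases have unit modulus)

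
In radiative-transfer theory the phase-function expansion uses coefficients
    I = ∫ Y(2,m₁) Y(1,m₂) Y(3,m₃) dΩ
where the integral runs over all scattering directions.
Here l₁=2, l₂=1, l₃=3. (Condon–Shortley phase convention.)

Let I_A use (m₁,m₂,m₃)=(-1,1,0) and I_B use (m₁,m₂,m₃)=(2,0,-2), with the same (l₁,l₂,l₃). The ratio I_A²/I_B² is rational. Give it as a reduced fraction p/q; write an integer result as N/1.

3/5

Same 2,1,3: normalisation and zero-m 3j drop out of the ratio.
A: Δ: 0! 4! 2! / 7! → 1/105; sum: t=0:+1/12 = 1/12; 3j²(2 1 3; -1 1 0) = Δ·Π!·Σ² = 1/35  (sign -1)
B: Δ: 0! 4! 2! / 7! → 1/105; sum: t=0:+1/24 = 1/24; 3j²(2 1 3; 2 0 -2) = Δ·Π!·Σ² = 1/21  (sign -1)
I_A²/I_B² = (1/35)/(1/21) = 3/5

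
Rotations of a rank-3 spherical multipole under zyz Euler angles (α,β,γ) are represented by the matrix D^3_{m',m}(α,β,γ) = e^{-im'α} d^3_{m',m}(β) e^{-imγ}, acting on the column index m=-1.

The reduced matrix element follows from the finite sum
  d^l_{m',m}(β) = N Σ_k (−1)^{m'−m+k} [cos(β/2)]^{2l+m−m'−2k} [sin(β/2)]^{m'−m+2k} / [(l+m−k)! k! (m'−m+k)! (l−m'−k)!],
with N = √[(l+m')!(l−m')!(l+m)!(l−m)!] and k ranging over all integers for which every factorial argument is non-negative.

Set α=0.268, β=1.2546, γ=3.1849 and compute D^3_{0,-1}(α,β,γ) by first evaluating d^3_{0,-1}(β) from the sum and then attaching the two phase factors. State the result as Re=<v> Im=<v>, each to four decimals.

First d^3_{0,-1}(β=1.2546), then the phase factors e^{-i(0)α} and e^{-i(-1)γ}:
Half-angle: c=0.809615, s=0.586961. N=√(6·6·2·24)=41.569219
k: max(0,(-1)−(0))=0 … min(3+(-1),3−(0))=2
  k=0: (−1)^1·41.5692/(12)·0.8096^5·0.5870^1 = -0.707283
  k=1: (−1)^2·41.5692/(4)·0.8096^3·0.5870^3 = +1.115258
  k=2: (−1)^3·41.5692/(12)·0.8096^1·0.5870^5 = -0.195396
d^3_{0,-1}(1.2546) = -0.707283 +1.115258 -0.195396 = +0.212580
Attach z-rotation phases: D = e^{-i(0)(0.2680)}·(+0.212580)·e^{-i(-1)(3.1849)} = -0.212380-0.009203i

Re=-0.2124 Im=-0.0092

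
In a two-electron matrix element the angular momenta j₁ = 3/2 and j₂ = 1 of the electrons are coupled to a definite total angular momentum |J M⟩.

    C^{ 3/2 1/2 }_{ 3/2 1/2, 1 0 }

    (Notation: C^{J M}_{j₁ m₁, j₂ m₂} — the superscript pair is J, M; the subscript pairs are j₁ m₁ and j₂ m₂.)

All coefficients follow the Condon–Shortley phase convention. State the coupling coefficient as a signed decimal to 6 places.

j₁+j₂−J=1  J+j₁−j₂=2  J−j₁+j₂=1  j₁+j₂+J+1=5
(j₁±m₁, j₂±m₂, J±M) = (2,1,1,1,2,1)
P² = 4/15
sum k=0..1:
  [0] +1/1 = 1
  [1] −1/2 = -1/2
S = 1/2
C² = P²·S² = 1/15 ; C = +0.258199

+0.258199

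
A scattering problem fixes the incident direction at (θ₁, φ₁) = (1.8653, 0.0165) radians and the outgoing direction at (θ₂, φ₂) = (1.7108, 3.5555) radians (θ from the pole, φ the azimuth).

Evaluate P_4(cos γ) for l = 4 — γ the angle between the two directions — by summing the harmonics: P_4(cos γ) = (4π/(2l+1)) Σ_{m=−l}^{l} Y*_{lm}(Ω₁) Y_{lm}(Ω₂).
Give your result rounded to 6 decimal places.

-0.119710

Term-by-term m-sum for l=4 (normalisation 4π/9 = 1.396263):
  m=-4: (+0.370296+0.024475i) × (-0.036050-0.423935i) = -0.002973-0.157864i  (running Σ = -0.002973-0.157864i)
  m=-3: (-0.317991-0.015753i) × (+0.054806-0.160490i) = -0.019956+0.050171i  (running Σ = -0.022929-0.107693i)
  m=-2: (-0.125599-0.004146i) × (-0.191647+0.208635i) = +0.024936-0.025410i  (running Σ = +0.002006-0.133103i)
  m=-1: (+0.316681+0.005226i) × (-0.171396+0.075292i) = -0.054671+0.022948i  (running Σ = -0.052665-0.110155i)
  m=0: (+0.076255-0.000000i) × (+0.256961+0.000000i) = +0.019594+0.000000i  (running Σ = -0.033071-0.110155i)
  m=1: (-0.316681+0.005226i) × (+0.171396+0.075292i) = -0.054671-0.022948i  (running Σ = -0.087742-0.133103i)
  m=2: (-0.125599+0.004146i) × (-0.191647-0.208635i) = +0.024936+0.025410i  (running Σ = -0.062806-0.107693i)
  m=3: (+0.317991-0.015753i) × (-0.054806-0.160490i) = -0.019956-0.050171i  (running Σ = -0.082762-0.157864i)
  m=4: (+0.370296-0.024475i) × (-0.036050+0.423935i) = -0.002973+0.157864i  (running Σ = -0.085736+0.000000i)
Accumulated sum -0.085736+0.000000i; after 4π/(2l+1) scaling, -0.119710+0.000000i ⇒ P_4 = -0.119710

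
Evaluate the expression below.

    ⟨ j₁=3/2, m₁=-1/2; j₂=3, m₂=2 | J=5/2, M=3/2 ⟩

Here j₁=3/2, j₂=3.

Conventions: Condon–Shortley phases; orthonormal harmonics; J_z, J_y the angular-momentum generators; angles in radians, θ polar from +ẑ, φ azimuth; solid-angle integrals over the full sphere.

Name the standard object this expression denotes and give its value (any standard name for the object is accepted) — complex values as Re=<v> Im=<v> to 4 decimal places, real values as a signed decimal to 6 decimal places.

Clebsch–Gordan coefficient, +√(1/14) ≈ +0.267261

This is a Clebsch–Gordan (vector-coupling) coefficient.
triangle: 2!×1!×4!/8! = 48/40320
(j±m)!: 1!×2!×5!×1!×4!×1! = 5760
prefactor² = (2J+1)×Δ×N² = 288/7
  k=1: −1/(1!×1!×1!×4!×0!×0!) = -1/24
  k=2: +1/(2!×0!×0!×3!×1!×1!) = 1/12
Σ = 1/24  ⇒  CG² = 288/7×(1/24)² = 1/14
CG = +√(1/14) = +0.267261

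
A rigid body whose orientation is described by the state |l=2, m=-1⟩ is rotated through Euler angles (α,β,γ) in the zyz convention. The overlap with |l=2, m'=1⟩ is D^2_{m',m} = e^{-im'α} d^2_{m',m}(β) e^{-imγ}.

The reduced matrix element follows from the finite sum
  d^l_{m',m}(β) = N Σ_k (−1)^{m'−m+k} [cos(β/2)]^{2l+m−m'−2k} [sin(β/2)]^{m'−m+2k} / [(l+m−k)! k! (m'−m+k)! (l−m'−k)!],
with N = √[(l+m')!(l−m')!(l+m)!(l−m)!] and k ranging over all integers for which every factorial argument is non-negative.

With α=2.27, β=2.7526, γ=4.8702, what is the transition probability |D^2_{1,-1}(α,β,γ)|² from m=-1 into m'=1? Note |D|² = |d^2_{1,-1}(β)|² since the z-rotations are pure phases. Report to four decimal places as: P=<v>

P=0.6705

First d^2_{1,-1}(β=2.7526), then the phase factors e^{-i(1)α} and e^{-i(-1)γ}:
With c≡cos(β/2)=0.193272 and s≡sin(β/2)=0.981145, N=[6·1·1·6]^{1/2}=6.000000
k∈{0,1} keeps every argument non-negative
  k=0: (−1)^2·6.0000/(2)·0.1933^2·0.9811^2 = +0.107877
  k=1: (−1)^3·6.0000/(6)·0.1933^0·0.9811^4 = -0.926687
d^2_{1,-1}(2.7526) = +0.107877 -0.926687 = -0.818810
|D^2_{1,-1}|² = |d^2_{1,-1}(β)|² = (-0.818810)² = 0.670450 (the z-rotation phases have unit modulus)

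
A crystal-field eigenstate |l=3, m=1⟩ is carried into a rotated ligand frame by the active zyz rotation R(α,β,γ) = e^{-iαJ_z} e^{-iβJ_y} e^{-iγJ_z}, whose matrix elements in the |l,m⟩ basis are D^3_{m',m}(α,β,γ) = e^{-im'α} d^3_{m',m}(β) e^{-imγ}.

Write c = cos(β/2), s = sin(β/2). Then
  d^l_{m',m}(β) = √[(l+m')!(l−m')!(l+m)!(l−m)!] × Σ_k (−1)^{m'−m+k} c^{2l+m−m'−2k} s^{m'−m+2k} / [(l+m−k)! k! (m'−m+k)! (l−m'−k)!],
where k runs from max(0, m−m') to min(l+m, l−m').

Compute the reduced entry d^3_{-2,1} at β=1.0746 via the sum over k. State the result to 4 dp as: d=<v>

d^3_{-2,1}(β=1.0746) via the finite sum:
Half-angle: c=0.859094, s=0.511818. N=√(1·120·24·2)=75.894664
k: max(0,(1)−(-2))=3 … min(3+(1),3−(-2))=4
  k=3: (−1)^0·75.8947/(12)·0.8591^3·0.5118^3 = +0.537649
  k=4: (−1)^1·75.8947/(24)·0.8591^1·0.5118^5 = -0.095416
d^3_{-2,1}(1.0746) = +0.537649 -0.095416 = +0.442234

d=0.4422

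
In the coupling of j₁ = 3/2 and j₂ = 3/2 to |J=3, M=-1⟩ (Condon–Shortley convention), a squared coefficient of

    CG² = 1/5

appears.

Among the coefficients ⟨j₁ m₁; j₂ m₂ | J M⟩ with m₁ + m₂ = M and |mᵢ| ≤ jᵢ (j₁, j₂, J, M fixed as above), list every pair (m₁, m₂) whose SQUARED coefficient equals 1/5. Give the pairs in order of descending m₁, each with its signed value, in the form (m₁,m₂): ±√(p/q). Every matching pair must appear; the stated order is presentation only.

(1/2,-3/2): +√(1/5); (-3/2,1/2): +√(1/5)

Admissible pairs with m₁+m₂ = M = -1: (-3/2,1/2), (-1/2,-1/2), (1/2,-3/2)
  (m₁,m₂)=(1/2,-3/2): CG² = 1/5, CG = +√(1/5)   ← matches the target
  (m₁,m₂)=(-1/2,-1/2): CG² = 3/5, CG = +√(3/5)
  (m₁,m₂)=(-3/2,1/2): CG² = 1/5, CG = +√(1/5)   ← matches the target
Pairs with CG² = 1/5: (1/2,-3/2): +√(1/5); (-3/2,1/2): +√(1/5)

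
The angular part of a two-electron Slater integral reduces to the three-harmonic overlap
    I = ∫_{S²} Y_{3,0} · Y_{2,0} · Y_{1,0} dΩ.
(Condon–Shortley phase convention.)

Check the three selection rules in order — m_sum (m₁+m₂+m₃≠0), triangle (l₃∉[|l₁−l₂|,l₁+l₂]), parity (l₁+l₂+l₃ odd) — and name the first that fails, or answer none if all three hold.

m₁+m₂+m₃ = 0 + 0 + 0 = 0  ✓
triangle: |3−2|=1 ≤ l₃=1 ≤ 3+2=5  ✓
parity: l₁+l₂+l₃ = 6 is even  ✓

none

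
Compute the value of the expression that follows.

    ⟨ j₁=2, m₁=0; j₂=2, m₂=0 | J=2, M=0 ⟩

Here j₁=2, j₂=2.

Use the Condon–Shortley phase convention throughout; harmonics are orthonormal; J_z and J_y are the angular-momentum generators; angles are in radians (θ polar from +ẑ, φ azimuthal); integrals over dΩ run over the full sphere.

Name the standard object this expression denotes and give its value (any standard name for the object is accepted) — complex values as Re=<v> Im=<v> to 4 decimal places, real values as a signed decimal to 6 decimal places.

Clebsch–Gordan coefficient, −√(2/7) ≈ -0.534522

This is a Clebsch–Gordan (vector-coupling) coefficient.
j₁+j₂−J=2  J+j₁−j₂=2  J−j₁+j₂=2  j₁+j₂+J+1=7
(j₁±m₁, j₂±m₂, J±M) = (2,2,2,2,2,2)
P² = 32/63
sum k=0..2:
  [0] +1/8 = 1/8
  [1] −1/1 = -1
  [2] +1/8 = 1/8
S = -3/4
C² = P²·S² = 2/7 ; C = -0.534522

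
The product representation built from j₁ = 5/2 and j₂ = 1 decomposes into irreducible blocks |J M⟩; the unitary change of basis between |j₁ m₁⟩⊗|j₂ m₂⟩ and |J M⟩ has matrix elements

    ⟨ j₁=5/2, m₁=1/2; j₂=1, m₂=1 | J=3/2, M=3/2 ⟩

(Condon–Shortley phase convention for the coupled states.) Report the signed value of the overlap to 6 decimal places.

+0.258199  (= +√(1/15))

√[4·2!3!0!/6! · 3!2!2!0!3!0!] = √(48/5)
  +(−1)^2/∏(2,0,0,0,3,0)! = 1/12  (running 1/12)
⟨..|..⟩ = √(48/5)·(1/12) = +0.258199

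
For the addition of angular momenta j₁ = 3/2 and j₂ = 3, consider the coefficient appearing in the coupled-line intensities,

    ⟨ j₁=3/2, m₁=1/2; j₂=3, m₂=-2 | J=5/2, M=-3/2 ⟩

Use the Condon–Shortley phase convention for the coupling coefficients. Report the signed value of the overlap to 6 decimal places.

+0.267261  (= +√(1/14))

√[6·2!1!4!/8! · 2!1!1!5!1!4!] = √(288/7)
  +(−1)^0/∏(0,2,1,1,0,3)! = 1/12  (running 1/12)
  +(−1)^1/∏(1,1,0,0,1,4)! = -1/24  (running 1/24)
⟨..|..⟩ = √(288/7)·(1/24) = +0.267261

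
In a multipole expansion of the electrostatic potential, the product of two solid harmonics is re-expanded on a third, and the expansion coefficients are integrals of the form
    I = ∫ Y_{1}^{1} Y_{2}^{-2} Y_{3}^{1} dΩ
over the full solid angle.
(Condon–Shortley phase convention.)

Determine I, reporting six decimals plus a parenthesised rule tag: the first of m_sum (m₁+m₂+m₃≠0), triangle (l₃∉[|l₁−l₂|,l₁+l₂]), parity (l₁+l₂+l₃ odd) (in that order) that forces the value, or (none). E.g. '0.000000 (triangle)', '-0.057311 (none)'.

Checks pass: Σm=0; 6 even; l₃=3∈[1,3].
(2·1+1)(2·2+1)(2·3+1) = 105
Δ: 0! 2! 4! / 7! → 1/105
sum: t=0:+1/4 = 1/4
3j²(1 2 3; 0 0 0) = Δ·Π!·Σ² = 3/35  (sign -1)
sum: t=0:+1/48 = 1/48
3j²(1 2 3; 1 -2 1) = Δ·Π!·Σ² = 1/105  (sign +1)
combine: 4πI² = 105·3/35·1/105 = 3/35
take √, sign -1: I = -0.08258890
No selection rule forces the value: the integral is nonzero (none).

-0.082589 (none)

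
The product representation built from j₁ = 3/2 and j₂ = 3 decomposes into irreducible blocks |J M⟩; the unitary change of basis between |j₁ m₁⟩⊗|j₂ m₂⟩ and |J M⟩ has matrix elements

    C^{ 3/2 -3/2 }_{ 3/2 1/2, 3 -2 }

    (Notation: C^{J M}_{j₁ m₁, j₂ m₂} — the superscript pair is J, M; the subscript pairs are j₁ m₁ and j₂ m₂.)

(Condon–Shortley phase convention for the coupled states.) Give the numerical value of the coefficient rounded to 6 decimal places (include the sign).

−√(2/7) ≈ -0.534522

j₁+j₂−J=3  J+j₁−j₂=0  J−j₁+j₂=3  j₁+j₂+J+1=7
(j₁±m₁, j₂±m₂, J±M) = (2,1,1,5,0,3)
P² = 288/7
sum k=1..1:
  [1] −1/12 = -1/12
S = -1/12
C² = P²·S² = 2/7 ; C = -0.534522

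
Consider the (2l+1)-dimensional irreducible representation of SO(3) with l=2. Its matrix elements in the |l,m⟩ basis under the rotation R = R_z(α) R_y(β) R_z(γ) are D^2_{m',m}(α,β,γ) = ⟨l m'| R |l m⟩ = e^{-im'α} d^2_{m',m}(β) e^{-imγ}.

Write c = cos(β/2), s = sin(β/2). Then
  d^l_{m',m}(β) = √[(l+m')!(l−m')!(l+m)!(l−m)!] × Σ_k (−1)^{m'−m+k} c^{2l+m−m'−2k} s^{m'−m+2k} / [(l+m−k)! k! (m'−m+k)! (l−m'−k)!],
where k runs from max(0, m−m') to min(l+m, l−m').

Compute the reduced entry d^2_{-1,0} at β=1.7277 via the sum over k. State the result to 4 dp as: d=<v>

d=-0.1890

d^2_{-1,0}(β=1.7277) via the finite sum:
c=cos(1.727700/2)=0.649515, s=sin(1.727700/2)=0.760349; N=√[1·6·2·2]=4.898979
Admissible k: 1..2 (factorial args all ≥0)
  k=1: (−1)^0·4.8990/(2)·0.6495^3·0.7603^1 = +0.510336
  k=2: (−1)^1·4.8990/(2)·0.6495^1·0.7603^3 = -0.699364
d^2_{-1,0}(1.7277) = +0.510336 -0.699364 = -0.189029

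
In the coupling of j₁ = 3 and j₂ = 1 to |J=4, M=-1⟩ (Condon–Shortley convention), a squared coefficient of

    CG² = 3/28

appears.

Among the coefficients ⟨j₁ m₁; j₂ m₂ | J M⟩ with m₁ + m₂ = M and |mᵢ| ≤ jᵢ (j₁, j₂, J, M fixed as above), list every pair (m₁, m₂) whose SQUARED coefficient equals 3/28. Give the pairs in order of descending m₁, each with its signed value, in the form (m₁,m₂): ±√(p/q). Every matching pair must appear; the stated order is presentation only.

(-2,1): +√(3/28)

Admissible pairs with m₁+m₂ = M = -1: (-2,1), (-1,0), (0,-1)
  (m₁,m₂)=(0,-1): CG² = 5/14, CG = +√(5/14)
  (m₁,m₂)=(-1,0): CG² = 15/28, CG = +√(15/28)
  (m₁,m₂)=(-2,1): CG² = 3/28, CG = +√(3/28)   ← matches the target
Pairs with CG² = 3/28: (-2,1): +√(3/28)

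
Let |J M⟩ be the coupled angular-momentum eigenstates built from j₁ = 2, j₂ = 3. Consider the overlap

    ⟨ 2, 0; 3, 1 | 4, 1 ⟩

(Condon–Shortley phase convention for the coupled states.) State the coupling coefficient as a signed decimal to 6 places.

-0.327327

triangle: 1!*3!*5!/10! = 720/3628800
(j±m)!: 2!*2!*4!*2!*5!*3! = 138240
prefactor² = (2J+1)*Δ*N² = 1728/7
  k=0: +1/(0!*1!*2!*4!*1!*1!) = 1/48
  k=1: −1/(1!*0!*1!*3!*2!*2!) = -1/24
Σ = -1/48  ⇒  CG² = 1728/7*(-1/48)² = 3/28
CG = −√(3/28) = -0.327327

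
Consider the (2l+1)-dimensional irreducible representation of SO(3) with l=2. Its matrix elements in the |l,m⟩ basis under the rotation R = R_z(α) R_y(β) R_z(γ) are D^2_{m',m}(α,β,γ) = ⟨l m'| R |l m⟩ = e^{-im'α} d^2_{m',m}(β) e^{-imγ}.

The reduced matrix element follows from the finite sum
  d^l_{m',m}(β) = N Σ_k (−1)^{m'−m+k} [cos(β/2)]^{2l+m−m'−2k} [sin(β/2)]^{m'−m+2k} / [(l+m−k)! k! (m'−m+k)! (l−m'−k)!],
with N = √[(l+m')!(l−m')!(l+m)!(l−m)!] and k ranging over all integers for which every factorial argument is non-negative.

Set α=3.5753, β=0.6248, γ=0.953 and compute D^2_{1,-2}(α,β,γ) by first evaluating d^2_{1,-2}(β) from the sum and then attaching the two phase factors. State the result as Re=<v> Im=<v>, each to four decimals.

Re=0.0054 Im=0.0550

D^2_{1,-2}(3.5753,0.6248,0.9530) = e^{-i·1·3.5753}·d^2_{1,-2}(0.6248)·e^{-i·-2·0.9530}. Compute d first:
c=cos(0.624800/2)=0.951599, s=sin(0.624800/2)=0.307343; N=√[6·1·1·24]=12.000000
k: max(0,(-2)−(1))=0 … min(2+(-2),2−(1))=0
  k=0: (−1)^3·12.0000/(6)·0.9516^1·0.3073^3 = -0.055253
d^2_{1,-2}(0.6248) = -0.055253
Attach z-rotation phases: D = e^{-i(1)(3.5753)}·(-0.055253)·e^{-i(-2)(0.9530)} = +0.005434+0.054985i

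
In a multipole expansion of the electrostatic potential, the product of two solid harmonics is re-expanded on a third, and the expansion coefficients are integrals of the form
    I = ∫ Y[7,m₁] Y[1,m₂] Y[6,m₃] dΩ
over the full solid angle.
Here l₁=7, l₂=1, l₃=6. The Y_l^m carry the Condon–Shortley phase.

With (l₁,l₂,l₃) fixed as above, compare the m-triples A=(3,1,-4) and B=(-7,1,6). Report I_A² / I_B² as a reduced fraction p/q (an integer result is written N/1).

6/91

l's match ⇒ only the (l;m) 3-j factors differ between A and B.
A: triangle coeff Δ(7,1,6) = 1/1365; Σ_t [2,2]: t=2:+1/14515200 = 1/14515200; (3j)²=2/455 [(7 1 6; 3 1 -4)], sign=+1
B: triangle coeff Δ(7,1,6) = 1/1365; Σ_t [2,2]: t=2:+1/958003200 = 1/958003200; (3j)²=1/15 [(7 1 6; -7 1 6)], sign=+1
I_A²/I_B² = (2/455)/(1/15) = 6/91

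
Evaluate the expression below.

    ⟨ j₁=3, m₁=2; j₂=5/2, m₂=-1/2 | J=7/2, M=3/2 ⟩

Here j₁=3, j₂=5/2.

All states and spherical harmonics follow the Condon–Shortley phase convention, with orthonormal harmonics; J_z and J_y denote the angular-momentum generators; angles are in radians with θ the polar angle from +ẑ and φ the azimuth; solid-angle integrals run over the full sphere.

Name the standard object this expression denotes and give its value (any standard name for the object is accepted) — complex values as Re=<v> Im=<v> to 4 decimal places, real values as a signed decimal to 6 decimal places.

This is a Clebsch–Gordan (vector-coupling) coefficient.
√[8·2!4!3!/10! · 5!1!2!3!5!2!] = √(1536/7)
  +(−1)^0/∏(0,2,1,2,3,1)! = 1/24  (running 1/24)
  +(−1)^1/∏(1,1,0,1,4,2)! = -1/48  (running 1/48)
⟨..|..⟩ = √(1536/7)·(1/48) = +0.308607

Clebsch–Gordan coefficient, +√(2/21) ≈ +0.308607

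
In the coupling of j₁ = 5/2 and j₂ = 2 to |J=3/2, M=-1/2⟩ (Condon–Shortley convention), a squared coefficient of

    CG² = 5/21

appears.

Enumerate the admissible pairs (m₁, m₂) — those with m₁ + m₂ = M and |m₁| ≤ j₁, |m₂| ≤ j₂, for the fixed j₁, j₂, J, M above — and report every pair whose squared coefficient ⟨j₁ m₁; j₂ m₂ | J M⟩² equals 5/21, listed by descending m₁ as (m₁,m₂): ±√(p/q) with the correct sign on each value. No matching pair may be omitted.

(1/2,-1): −√(5/21)

Admissible pairs with m₁+m₂ = M = -1/2: (-5/2,2), (-3/2,1), (-1/2,0), (1/2,-1), (3/2,-2)
  (m₁,m₂)=(3/2,-2): CG² = 32/105, CG = +√(32/105)
  (m₁,m₂)=(1/2,-1): CG² = 5/21, CG = −√(5/21)   ← matches the target
  (m₁,m₂)=(-1/2,0): CG² = 2/35, CG = +√(2/35)
  (m₁,m₂)=(-3/2,1): CG² = 2/105, CG = +√(2/105)
  (m₁,m₂)=(-5/2,2): CG² = 8/21, CG = −√(8/21)
Pairs with CG² = 5/21: (1/2,-1): −√(5/21)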